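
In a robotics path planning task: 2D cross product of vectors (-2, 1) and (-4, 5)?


u x v = u_x*v_y - u_y*v_x = (-2)*5 - 1*(-4)
= (-10) - (-4) = -6

-6


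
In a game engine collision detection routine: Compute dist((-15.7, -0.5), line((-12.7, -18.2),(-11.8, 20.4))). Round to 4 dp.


|cross product| = 131.73
|line direction| = sqrt(1490.77) = 38.6105
Distance = 131.73/sqrt(1490.77) = 3.4118

3.4118


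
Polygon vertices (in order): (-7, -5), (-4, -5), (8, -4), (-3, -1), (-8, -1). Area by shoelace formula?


Shoelace sum: ((-7)*(-5) - (-4)*(-5)) + ((-4)*(-4) - 8*(-5)) + (8*(-1) - (-3)*(-4)) + ((-3)*(-1) - (-8)*(-1)) + ((-8)*(-5) - (-7)*(-1))
= 79
Area = |79|/2 = 39.5

39.5


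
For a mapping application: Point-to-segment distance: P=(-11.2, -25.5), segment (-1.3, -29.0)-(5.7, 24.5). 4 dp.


Project P onto AB: t = 0.0405 (clamped to [0,1])
Closest point on segment: (-1.0164, -26.8324)
Distance: 10.2704

10.2704


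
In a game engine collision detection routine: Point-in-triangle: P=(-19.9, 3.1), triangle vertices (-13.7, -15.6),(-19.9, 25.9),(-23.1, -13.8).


Cross products: AB x AP = 141.36, BC x BP = 72.96, CA x CP = 164.62
All same sign? yes

Yes, inside


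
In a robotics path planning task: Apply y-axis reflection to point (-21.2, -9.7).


Reflection over y-axis: (x,y) -> (-x,y)
(-21.2, -9.7) -> (21.2, -9.7)

(21.2, -9.7)


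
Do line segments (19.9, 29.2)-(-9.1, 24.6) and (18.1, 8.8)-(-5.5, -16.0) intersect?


Cross products: d1=-436.8, d2=-1047.44, d3=583.32, d4=1193.96
d1*d2 < 0 and d3*d4 < 0? no

No, they don't intersect


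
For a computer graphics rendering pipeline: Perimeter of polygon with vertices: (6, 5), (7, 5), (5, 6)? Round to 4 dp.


Sides: (6, 5)->(7, 5): sqrt(1) = 1, (7, 5)->(5, 6): sqrt(5) = 2.236068, (5, 6)->(6, 5): sqrt(2) = 1.414214
Sum = 4.650282
Perimeter = 4.6503

4.6503


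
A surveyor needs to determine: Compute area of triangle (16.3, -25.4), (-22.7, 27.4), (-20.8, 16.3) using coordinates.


Area = |x_A(y_B-y_C) + x_B(y_C-y_A) + x_C(y_A-y_B)|/2
= |180.93 + (-946.59) + 1098.24|/2
= 332.58/2 = 166.29

166.29


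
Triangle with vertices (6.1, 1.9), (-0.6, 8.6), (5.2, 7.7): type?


Side lengths squared: AB^2=89.78, BC^2=34.45, CA^2=34.45
Sorted: [34.45, 34.45, 89.78]
By sides: Isosceles, By angles: Obtuse

Isosceles, Obtuse


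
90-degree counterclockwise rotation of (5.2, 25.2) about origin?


90° CCW: (x,y) -> (-y, x)
(5.2,25.2) -> (-25.2, 5.2)

(-25.2, 5.2)


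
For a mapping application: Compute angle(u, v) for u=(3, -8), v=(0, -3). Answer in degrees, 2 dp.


u.v = 24, |u| = sqrt(73) = 8.544, |v| = sqrt(9) = 3
cos(theta) = u.v/(|u||v|) = 24/sqrt(657) = 0.936329
theta = acos(0.936329) = 20.56 degrees

20.56 degrees


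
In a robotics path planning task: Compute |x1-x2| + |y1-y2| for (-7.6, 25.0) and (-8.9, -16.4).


|(-7.6)-(-8.9)| + |25-(-16.4)| = 1.3 + 41.4 = 42.7

42.7


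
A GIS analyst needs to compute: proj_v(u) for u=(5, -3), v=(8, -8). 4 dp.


u.v = 64, |v| = sqrt(128) = 11.3137
Scalar projection = u.v / |v| = 64 / sqrt(128) = 5.6569

5.6569


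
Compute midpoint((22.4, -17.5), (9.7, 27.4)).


M = ((22.4+9.7)/2, ((-17.5)+27.4)/2)
= (16.05, 4.95)

(16.05, 4.95)


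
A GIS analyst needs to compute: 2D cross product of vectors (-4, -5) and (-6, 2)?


u x v = u_x*v_y - u_y*v_x = (-4)*2 - (-5)*(-6)
= (-8) - 30 = -38

-38


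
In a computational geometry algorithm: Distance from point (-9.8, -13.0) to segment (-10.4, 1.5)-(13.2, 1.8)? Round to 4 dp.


Project P onto AB: t = 0.0176 (clamped to [0,1])
Closest point on segment: (-9.9844, 1.5053)
Distance: 14.5065

14.5065


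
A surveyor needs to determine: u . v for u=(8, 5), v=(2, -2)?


u . v = u_x*v_x + u_y*v_y = 8*2 + 5*(-2)
= 16 + (-10) = 6

6


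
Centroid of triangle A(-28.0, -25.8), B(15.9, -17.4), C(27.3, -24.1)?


Centroid = ((x_A+x_B+x_C)/3, (y_A+y_B+y_C)/3)
= (((-28)+15.9+27.3)/3, ((-25.8)+(-17.4)+(-24.1))/3)
= (5.0667, -22.4333)

(5.0667, -22.4333)


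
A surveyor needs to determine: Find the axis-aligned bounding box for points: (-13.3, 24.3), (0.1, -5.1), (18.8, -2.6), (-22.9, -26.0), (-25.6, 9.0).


x range: [-25.6, 18.8]
y range: [-26, 24.3]
Bounding box: (-25.6,-26) to (18.8,24.3)

(-25.6,-26) to (18.8,24.3)


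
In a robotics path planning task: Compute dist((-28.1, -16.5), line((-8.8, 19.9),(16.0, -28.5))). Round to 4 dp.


|cross product| = 1836.84
|line direction| = sqrt(2957.6) = 54.3838
Distance = 1836.84/sqrt(2957.6) = 33.7755

33.7755


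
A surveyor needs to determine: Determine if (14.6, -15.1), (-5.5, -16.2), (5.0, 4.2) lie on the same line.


Cross product: ((-5.5)-14.6)*(4.2-(-15.1)) - ((-16.2)-(-15.1))*(5-14.6)
= -398.49

No, not collinear


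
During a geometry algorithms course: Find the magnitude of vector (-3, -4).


|u| = sqrt((-3)^2 + (-4)^2) = sqrt(25) = 5

5


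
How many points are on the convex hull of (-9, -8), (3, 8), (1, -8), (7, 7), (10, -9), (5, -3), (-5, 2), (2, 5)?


Convex hull vertices (CCW): (-9, -8), (10, -9), (7, 7), (3, 8), (-5, 2)
Count = 5

5


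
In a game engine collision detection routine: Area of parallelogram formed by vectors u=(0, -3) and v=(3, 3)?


|u x v| = |0*3 - (-3)*3|
= |0 - (-9)| = 9

9


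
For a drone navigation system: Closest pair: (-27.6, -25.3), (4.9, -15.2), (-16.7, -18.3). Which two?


d(P0,P1) = 34.0332, d(P0,P2) = 12.9541, d(P1,P2) = 21.8213
Closest: P0 and P2

Closest pair: (-27.6, -25.3) and (-16.7, -18.3), distance = 12.9541


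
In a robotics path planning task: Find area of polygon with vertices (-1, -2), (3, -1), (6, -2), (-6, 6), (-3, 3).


Shoelace sum: ((-1)*(-1) - 3*(-2)) + (3*(-2) - 6*(-1)) + (6*6 - (-6)*(-2)) + ((-6)*3 - (-3)*6) + ((-3)*(-2) - (-1)*3)
= 40
Area = |40|/2 = 20

20


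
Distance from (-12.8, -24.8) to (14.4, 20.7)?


dx=27.2, dy=45.5
d^2 = 27.2^2 + 45.5^2 = 2810.09
d = sqrt(2810.09) = 53.0103

53.0103


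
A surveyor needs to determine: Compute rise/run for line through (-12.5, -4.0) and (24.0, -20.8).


slope = (y2-y1)/(x2-x1) = ((-20.8)-(-4))/(24-(-12.5)) = (-16.8)/36.5 = -0.4603

-0.4603


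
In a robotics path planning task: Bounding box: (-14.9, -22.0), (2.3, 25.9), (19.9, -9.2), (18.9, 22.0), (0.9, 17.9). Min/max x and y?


x range: [-14.9, 19.9]
y range: [-22, 25.9]
Bounding box: (-14.9,-22) to (19.9,25.9)

(-14.9,-22) to (19.9,25.9)


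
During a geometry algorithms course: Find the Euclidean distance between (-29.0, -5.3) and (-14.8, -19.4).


dx=14.2, dy=-14.1
d^2 = 14.2^2 + (-14.1)^2 = 400.45
d = sqrt(400.45) = 20.0112

20.0112


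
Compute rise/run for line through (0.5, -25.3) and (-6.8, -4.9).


slope = (y2-y1)/(x2-x1) = ((-4.9)-(-25.3))/((-6.8)-0.5) = 20.4/(-7.3) = -2.7945

-2.7945


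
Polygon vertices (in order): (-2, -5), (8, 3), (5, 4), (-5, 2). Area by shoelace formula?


Shoelace sum: ((-2)*3 - 8*(-5)) + (8*4 - 5*3) + (5*2 - (-5)*4) + ((-5)*(-5) - (-2)*2)
= 110
Area = |110|/2 = 55

55


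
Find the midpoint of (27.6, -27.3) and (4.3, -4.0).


M = ((27.6+4.3)/2, ((-27.3)+(-4))/2)
= (15.95, -15.65)

(15.95, -15.65)


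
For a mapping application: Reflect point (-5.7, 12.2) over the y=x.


Reflection over y=x: (x,y) -> (y,x)
(-5.7, 12.2) -> (12.2, -5.7)

(12.2, -5.7)


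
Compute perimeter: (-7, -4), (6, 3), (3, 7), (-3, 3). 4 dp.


Sides: (-7, -4)->(6, 3): sqrt(218) = 14.764823, (6, 3)->(3, 7): sqrt(25) = 5, (3, 7)->(-3, 3): sqrt(52) = 7.211103, (-3, 3)->(-7, -4): sqrt(65) = 8.062258
Sum = 35.038184
Perimeter = 35.0382

35.0382


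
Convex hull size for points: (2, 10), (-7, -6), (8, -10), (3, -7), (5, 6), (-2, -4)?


Convex hull vertices (CCW): (-7, -6), (8, -10), (5, 6), (2, 10)
Count = 4

4


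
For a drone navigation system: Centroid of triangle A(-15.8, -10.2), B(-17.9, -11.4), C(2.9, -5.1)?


Centroid = ((x_A+x_B+x_C)/3, (y_A+y_B+y_C)/3)
= (((-15.8)+(-17.9)+2.9)/3, ((-10.2)+(-11.4)+(-5.1))/3)
= (-10.2667, -8.9)

(-10.2667, -8.9)


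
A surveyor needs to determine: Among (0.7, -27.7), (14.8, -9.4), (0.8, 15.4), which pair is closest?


d(P0,P1) = 23.1019, d(P0,P2) = 43.1001, d(P1,P2) = 28.4788
Closest: P0 and P1

Closest pair: (0.7, -27.7) and (14.8, -9.4), distance = 23.1019


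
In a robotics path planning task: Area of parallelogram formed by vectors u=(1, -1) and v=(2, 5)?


|u x v| = |1*5 - (-1)*2|
= |5 - (-2)| = 7

7


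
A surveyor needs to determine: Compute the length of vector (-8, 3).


|u| = sqrt((-8)^2 + 3^2) = sqrt(73) = 8.544

8.544


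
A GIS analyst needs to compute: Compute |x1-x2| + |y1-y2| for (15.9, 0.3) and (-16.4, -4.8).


|15.9-(-16.4)| + |0.3-(-4.8)| = 32.3 + 5.1 = 37.4

37.4


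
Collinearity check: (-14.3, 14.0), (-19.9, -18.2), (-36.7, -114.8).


Cross product: ((-19.9)-(-14.3))*((-114.8)-14) - ((-18.2)-14)*((-36.7)-(-14.3))
= 0

Yes, collinear


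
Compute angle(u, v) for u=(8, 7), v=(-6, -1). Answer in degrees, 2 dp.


u.v = -55, |u| = sqrt(113) = 10.6301, |v| = sqrt(37) = 6.0828
cos(theta) = u.v/(|u||v|) = -55/sqrt(4181) = -0.850595
theta = acos(-0.850595) = 148.28 degrees

148.28 degrees


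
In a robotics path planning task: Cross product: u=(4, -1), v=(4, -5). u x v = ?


u x v = u_x*v_y - u_y*v_x = 4*(-5) - (-1)*4
= (-20) - (-4) = -16

-16


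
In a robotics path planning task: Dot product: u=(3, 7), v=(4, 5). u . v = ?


u . v = u_x*v_x + u_y*v_y = 3*4 + 7*5
= 12 + 35 = 47

47


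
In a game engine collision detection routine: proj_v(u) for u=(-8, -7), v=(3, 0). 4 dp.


u.v = -24, |v| = sqrt(9) = 3
Scalar projection = u.v / |v| = -24 / sqrt(9) = -8

-8


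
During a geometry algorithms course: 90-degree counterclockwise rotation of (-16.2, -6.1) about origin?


90° CCW: (x,y) -> (-y, x)
(-16.2,-6.1) -> (6.1, -16.2)

(6.1, -16.2)


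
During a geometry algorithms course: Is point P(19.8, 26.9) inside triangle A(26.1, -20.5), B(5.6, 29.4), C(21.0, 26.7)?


Cross products: AB x AP = -657.33, BC x BP = -0.16, CA x CP = -55.62
All same sign? yes

Yes, inside


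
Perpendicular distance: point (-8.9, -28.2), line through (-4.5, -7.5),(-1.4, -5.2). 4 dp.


|cross product| = 54.05
|line direction| = sqrt(14.9) = 3.8601
Distance = 54.05/sqrt(14.9) = 14.0024

14.0024


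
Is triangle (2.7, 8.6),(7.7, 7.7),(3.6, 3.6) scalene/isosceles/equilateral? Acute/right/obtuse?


Side lengths squared: AB^2=25.81, BC^2=33.62, CA^2=25.81
Sorted: [25.81, 25.81, 33.62]
By sides: Isosceles, By angles: Acute

Isosceles, Acute


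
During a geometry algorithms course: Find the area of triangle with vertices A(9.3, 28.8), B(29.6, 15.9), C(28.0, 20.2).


Area = |x_A(y_B-y_C) + x_B(y_C-y_A) + x_C(y_A-y_B)|/2
= |(-39.99) + (-254.56) + 361.2|/2
= 66.65/2 = 33.325

33.325


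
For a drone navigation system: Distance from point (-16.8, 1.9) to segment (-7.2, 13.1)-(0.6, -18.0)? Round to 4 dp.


Project P onto AB: t = 0.266 (clamped to [0,1])
Closest point on segment: (-5.1254, 4.828)
Distance: 12.0362

12.0362


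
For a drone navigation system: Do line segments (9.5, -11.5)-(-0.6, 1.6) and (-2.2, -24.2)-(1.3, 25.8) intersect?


Cross products: d1=-540.55, d2=10.3, d3=281.54, d4=-269.31
d1*d2 < 0 and d3*d4 < 0? yes

Yes, they intersect


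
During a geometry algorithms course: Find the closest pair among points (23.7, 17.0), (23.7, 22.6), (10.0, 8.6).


d(P0,P1) = 5.6, d(P0,P2) = 16.0702, d(P1,P2) = 19.588
Closest: P0 and P1

Closest pair: (23.7, 17.0) and (23.7, 22.6), distance = 5.6


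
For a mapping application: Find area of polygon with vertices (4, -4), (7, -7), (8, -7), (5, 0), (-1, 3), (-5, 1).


Shoelace sum: (4*(-7) - 7*(-4)) + (7*(-7) - 8*(-7)) + (8*0 - 5*(-7)) + (5*3 - (-1)*0) + ((-1)*1 - (-5)*3) + ((-5)*(-4) - 4*1)
= 87
Area = |87|/2 = 43.5

43.5


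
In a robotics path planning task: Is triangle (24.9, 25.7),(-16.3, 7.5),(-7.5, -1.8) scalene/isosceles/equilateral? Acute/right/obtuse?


Side lengths squared: AB^2=2028.68, BC^2=163.93, CA^2=1806.01
Sorted: [163.93, 1806.01, 2028.68]
By sides: Scalene, By angles: Obtuse

Scalene, Obtuse


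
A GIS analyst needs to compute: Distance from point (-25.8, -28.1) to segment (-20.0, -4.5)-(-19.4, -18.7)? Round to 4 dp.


Project P onto AB: t = 1 (clamped to [0,1])
Closest point on segment: (-19.4, -18.7)
Distance: 11.3719

11.3719


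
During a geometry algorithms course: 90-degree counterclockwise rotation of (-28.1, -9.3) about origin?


90° CCW: (x,y) -> (-y, x)
(-28.1,-9.3) -> (9.3, -28.1)

(9.3, -28.1)


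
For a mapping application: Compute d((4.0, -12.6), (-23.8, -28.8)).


dx=-27.8, dy=-16.2
d^2 = (-27.8)^2 + (-16.2)^2 = 1035.28
d = sqrt(1035.28) = 32.1758

32.1758


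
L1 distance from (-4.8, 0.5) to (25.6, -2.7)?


|(-4.8)-25.6| + |0.5-(-2.7)| = 30.4 + 3.2 = 33.6

33.6


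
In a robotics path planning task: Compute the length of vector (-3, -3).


|u| = sqrt((-3)^2 + (-3)^2) = sqrt(18) = 4.2426

4.2426


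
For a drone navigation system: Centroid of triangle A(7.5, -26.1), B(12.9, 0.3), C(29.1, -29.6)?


Centroid = ((x_A+x_B+x_C)/3, (y_A+y_B+y_C)/3)
= ((7.5+12.9+29.1)/3, ((-26.1)+0.3+(-29.6))/3)
= (16.5, -18.4667)

(16.5, -18.4667)


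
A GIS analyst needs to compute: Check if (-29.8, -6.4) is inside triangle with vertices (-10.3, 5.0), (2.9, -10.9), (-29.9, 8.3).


Cross products: AB x AP = -460.53, BC x BP = 480.24, CA x CP = -287.79
All same sign? no

No, outside


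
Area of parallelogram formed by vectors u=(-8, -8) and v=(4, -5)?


|u x v| = |(-8)*(-5) - (-8)*4|
= |40 - (-32)| = 72

72


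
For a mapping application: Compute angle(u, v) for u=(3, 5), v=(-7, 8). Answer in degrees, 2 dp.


u.v = 19, |u| = sqrt(34) = 5.831, |v| = sqrt(113) = 10.6301
cos(theta) = u.v/(|u||v|) = 19/sqrt(3842) = 0.306531
theta = acos(0.306531) = 72.15 degrees

72.15 degrees


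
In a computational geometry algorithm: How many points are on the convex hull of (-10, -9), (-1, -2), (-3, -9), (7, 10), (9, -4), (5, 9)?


Convex hull vertices (CCW): (-10, -9), (-3, -9), (9, -4), (7, 10), (5, 9)
Count = 5

5


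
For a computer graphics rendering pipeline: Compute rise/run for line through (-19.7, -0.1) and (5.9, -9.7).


slope = (y2-y1)/(x2-x1) = ((-9.7)-(-0.1))/(5.9-(-19.7)) = (-9.6)/25.6 = -0.375

-0.375


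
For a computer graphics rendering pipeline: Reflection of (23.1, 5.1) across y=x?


Reflection over y=x: (x,y) -> (y,x)
(23.1, 5.1) -> (5.1, 23.1)

(5.1, 23.1)


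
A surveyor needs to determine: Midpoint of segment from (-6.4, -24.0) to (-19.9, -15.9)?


M = (((-6.4)+(-19.9))/2, ((-24)+(-15.9))/2)
= (-13.15, -19.95)

(-13.15, -19.95)


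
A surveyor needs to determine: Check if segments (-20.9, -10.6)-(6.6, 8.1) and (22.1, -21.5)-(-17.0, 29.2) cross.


Cross products: d1=1753.91, d2=-371.51, d3=-1103.85, d4=1021.57
d1*d2 < 0 and d3*d4 < 0? yes

Yes, they intersect


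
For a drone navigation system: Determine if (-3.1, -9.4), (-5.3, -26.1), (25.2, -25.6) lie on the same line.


Cross product: ((-5.3)-(-3.1))*((-25.6)-(-9.4)) - ((-26.1)-(-9.4))*(25.2-(-3.1))
= 508.25

No, not collinear


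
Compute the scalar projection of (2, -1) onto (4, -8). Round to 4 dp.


u.v = 16, |v| = sqrt(80) = 8.9443
Scalar projection = u.v / |v| = 16 / sqrt(80) = 1.7889

1.7889


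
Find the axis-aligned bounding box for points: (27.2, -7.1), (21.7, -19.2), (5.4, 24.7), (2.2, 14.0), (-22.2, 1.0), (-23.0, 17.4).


x range: [-23, 27.2]
y range: [-19.2, 24.7]
Bounding box: (-23,-19.2) to (27.2,24.7)

(-23,-19.2) to (27.2,24.7)


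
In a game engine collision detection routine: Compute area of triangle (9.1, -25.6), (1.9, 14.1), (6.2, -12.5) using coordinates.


Area = |x_A(y_B-y_C) + x_B(y_C-y_A) + x_C(y_A-y_B)|/2
= |242.06 + 24.89 + (-246.14)|/2
= 20.81/2 = 10.405

10.405


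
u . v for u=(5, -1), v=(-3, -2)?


u . v = u_x*v_x + u_y*v_y = 5*(-3) + (-1)*(-2)
= (-15) + 2 = -13

-13


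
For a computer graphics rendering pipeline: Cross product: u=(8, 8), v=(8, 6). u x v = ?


u x v = u_x*v_y - u_y*v_x = 8*6 - 8*8
= 48 - 64 = -16

-16


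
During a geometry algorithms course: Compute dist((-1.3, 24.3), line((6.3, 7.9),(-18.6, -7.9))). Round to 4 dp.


|cross product| = 528.44
|line direction| = sqrt(869.65) = 29.4898
Distance = 528.44/sqrt(869.65) = 17.9194

17.9194


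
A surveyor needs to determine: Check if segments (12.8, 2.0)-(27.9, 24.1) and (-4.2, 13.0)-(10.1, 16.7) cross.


Cross products: d1=-220.2, d2=39.96, d3=541.8, d4=281.64
d1*d2 < 0 and d3*d4 < 0? no

No, they don't intersect


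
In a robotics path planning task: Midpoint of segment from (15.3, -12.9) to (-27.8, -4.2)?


M = ((15.3+(-27.8))/2, ((-12.9)+(-4.2))/2)
= (-6.25, -8.55)

(-6.25, -8.55)


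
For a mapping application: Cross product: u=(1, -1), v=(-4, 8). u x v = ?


u x v = u_x*v_y - u_y*v_x = 1*8 - (-1)*(-4)
= 8 - 4 = 4

4


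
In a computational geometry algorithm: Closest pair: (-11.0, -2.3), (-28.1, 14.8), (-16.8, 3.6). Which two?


d(P0,P1) = 24.1831, d(P0,P2) = 8.2735, d(P1,P2) = 15.9101
Closest: P0 and P2

Closest pair: (-11.0, -2.3) and (-16.8, 3.6), distance = 8.2735


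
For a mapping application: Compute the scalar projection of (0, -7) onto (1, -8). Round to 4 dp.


u.v = 56, |v| = sqrt(65) = 8.0623
Scalar projection = u.v / |v| = 56 / sqrt(65) = 6.9459

6.9459


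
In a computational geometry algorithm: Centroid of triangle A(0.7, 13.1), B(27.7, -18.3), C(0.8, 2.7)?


Centroid = ((x_A+x_B+x_C)/3, (y_A+y_B+y_C)/3)
= ((0.7+27.7+0.8)/3, (13.1+(-18.3)+2.7)/3)
= (9.7333, -0.8333)

(9.7333, -0.8333)


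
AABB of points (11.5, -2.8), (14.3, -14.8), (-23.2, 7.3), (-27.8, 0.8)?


x range: [-27.8, 14.3]
y range: [-14.8, 7.3]
Bounding box: (-27.8,-14.8) to (14.3,7.3)

(-27.8,-14.8) to (14.3,7.3)


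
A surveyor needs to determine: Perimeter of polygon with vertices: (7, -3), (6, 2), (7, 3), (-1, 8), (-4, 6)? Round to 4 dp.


Sides: (7, -3)->(6, 2): sqrt(26) = 5.09902, (6, 2)->(7, 3): sqrt(2) = 1.414214, (7, 3)->(-1, 8): sqrt(89) = 9.433981, (-1, 8)->(-4, 6): sqrt(13) = 3.605551, (-4, 6)->(7, -3): sqrt(202) = 14.21267
Sum = 33.765436
Perimeter = 33.7654

33.7654


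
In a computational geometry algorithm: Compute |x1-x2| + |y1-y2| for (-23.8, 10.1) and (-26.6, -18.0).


|(-23.8)-(-26.6)| + |10.1-(-18)| = 2.8 + 28.1 = 30.9

30.9


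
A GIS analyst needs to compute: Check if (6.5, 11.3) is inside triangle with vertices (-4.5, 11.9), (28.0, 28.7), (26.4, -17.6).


Cross products: AB x AP = -204.3, BC x BP = -967.61, CA x CP = -305.96
All same sign? yes

Yes, inside


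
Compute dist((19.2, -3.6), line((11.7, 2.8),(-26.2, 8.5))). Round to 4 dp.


|cross product| = 199.81
|line direction| = sqrt(1468.9) = 38.3262
Distance = 199.81/sqrt(1468.9) = 5.2134

5.2134


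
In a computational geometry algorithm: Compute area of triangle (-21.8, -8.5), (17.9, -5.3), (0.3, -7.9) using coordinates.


Area = |x_A(y_B-y_C) + x_B(y_C-y_A) + x_C(y_A-y_B)|/2
= |(-56.68) + 10.74 + (-0.96)|/2
= 46.9/2 = 23.45

23.45


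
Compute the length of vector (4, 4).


|u| = sqrt(4^2 + 4^2) = sqrt(32) = 5.6569

5.6569


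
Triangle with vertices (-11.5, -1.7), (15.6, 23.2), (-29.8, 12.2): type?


Side lengths squared: AB^2=1354.42, BC^2=2182.16, CA^2=528.1
Sorted: [528.1, 1354.42, 2182.16]
By sides: Scalene, By angles: Obtuse

Scalene, Obtuse


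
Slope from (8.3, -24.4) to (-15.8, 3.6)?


slope = (y2-y1)/(x2-x1) = (3.6-(-24.4))/((-15.8)-8.3) = 28/(-24.1) = -1.1618

-1.1618


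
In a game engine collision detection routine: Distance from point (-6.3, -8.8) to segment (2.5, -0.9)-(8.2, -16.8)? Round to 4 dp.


Project P onto AB: t = 0.2645 (clamped to [0,1])
Closest point on segment: (4.0074, -5.1049)
Distance: 10.9497

10.9497


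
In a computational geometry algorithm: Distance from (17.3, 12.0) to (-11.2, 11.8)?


dx=-28.5, dy=-0.2
d^2 = (-28.5)^2 + (-0.2)^2 = 812.29
d = sqrt(812.29) = 28.5007

28.5007


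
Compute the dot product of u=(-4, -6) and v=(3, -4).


u . v = u_x*v_x + u_y*v_y = (-4)*3 + (-6)*(-4)
= (-12) + 24 = 12

12


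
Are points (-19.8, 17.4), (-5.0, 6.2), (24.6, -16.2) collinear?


Cross product: ((-5)-(-19.8))*((-16.2)-17.4) - (6.2-17.4)*(24.6-(-19.8))
= 0

Yes, collinear


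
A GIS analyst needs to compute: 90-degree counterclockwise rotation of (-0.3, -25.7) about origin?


90° CCW: (x,y) -> (-y, x)
(-0.3,-25.7) -> (25.7, -0.3)

(25.7, -0.3)


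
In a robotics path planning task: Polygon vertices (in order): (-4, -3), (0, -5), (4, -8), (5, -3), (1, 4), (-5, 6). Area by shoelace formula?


Shoelace sum: ((-4)*(-5) - 0*(-3)) + (0*(-8) - 4*(-5)) + (4*(-3) - 5*(-8)) + (5*4 - 1*(-3)) + (1*6 - (-5)*4) + ((-5)*(-3) - (-4)*6)
= 156
Area = |156|/2 = 78

78


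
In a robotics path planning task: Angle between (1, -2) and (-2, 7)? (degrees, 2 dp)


u.v = -16, |u| = sqrt(5) = 2.2361, |v| = sqrt(53) = 7.2801
cos(theta) = u.v/(|u||v|) = -16/sqrt(265) = -0.982872
theta = acos(-0.982872) = 169.38 degrees

169.38 degrees


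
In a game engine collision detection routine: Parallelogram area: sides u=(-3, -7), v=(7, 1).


|u x v| = |(-3)*1 - (-7)*7|
= |(-3) - (-49)| = 46

46


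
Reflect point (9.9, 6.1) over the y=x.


Reflection over y=x: (x,y) -> (y,x)
(9.9, 6.1) -> (6.1, 9.9)

(6.1, 9.9)


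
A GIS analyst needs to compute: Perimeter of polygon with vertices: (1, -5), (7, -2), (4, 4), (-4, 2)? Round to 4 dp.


Sides: (1, -5)->(7, -2): sqrt(45) = 6.708204, (7, -2)->(4, 4): sqrt(45) = 6.708204, (4, 4)->(-4, 2): sqrt(68) = 8.246211, (-4, 2)->(1, -5): sqrt(74) = 8.602325
Sum = 30.264944
Perimeter = 30.2649

30.2649


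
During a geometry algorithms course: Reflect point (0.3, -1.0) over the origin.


Reflection over origin: (x,y) -> (-x,-y)
(0.3, -1) -> (-0.3, 1)

(-0.3, 1)


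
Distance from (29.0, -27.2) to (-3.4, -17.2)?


dx=-32.4, dy=10
d^2 = (-32.4)^2 + 10^2 = 1149.76
d = sqrt(1149.76) = 33.9081

33.9081


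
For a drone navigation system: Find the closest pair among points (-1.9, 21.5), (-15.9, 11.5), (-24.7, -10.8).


d(P0,P1) = 17.2047, d(P0,P2) = 39.5364, d(P1,P2) = 23.9735
Closest: P0 and P1

Closest pair: (-1.9, 21.5) and (-15.9, 11.5), distance = 17.2047


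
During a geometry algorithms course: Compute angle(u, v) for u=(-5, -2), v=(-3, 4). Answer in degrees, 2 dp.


u.v = 7, |u| = sqrt(29) = 5.3852, |v| = sqrt(25) = 5
cos(theta) = u.v/(|u||v|) = 7/sqrt(725) = 0.259973
theta = acos(0.259973) = 74.93 degrees

74.93 degrees


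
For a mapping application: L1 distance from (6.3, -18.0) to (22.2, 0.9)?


|6.3-22.2| + |(-18)-0.9| = 15.9 + 18.9 = 34.8

34.8


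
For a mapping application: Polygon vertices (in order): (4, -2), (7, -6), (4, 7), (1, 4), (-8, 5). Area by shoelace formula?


Shoelace sum: (4*(-6) - 7*(-2)) + (7*7 - 4*(-6)) + (4*4 - 1*7) + (1*5 - (-8)*4) + ((-8)*(-2) - 4*5)
= 105
Area = |105|/2 = 52.5

52.5


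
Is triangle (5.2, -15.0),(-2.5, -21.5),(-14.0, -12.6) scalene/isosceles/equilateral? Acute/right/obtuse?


Side lengths squared: AB^2=101.54, BC^2=211.46, CA^2=374.4
Sorted: [101.54, 211.46, 374.4]
By sides: Scalene, By angles: Obtuse

Scalene, Obtuse


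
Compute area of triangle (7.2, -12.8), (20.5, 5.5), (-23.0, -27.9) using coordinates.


Area = |x_A(y_B-y_C) + x_B(y_C-y_A) + x_C(y_A-y_B)|/2
= |240.48 + (-309.55) + 420.9|/2
= 351.83/2 = 175.915

175.915


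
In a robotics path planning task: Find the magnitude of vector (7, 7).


|u| = sqrt(7^2 + 7^2) = sqrt(98) = 9.8995

9.8995


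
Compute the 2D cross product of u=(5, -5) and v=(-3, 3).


u x v = u_x*v_y - u_y*v_x = 5*3 - (-5)*(-3)
= 15 - 15 = 0

0


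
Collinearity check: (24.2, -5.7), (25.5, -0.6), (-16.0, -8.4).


Cross product: (25.5-24.2)*((-8.4)-(-5.7)) - ((-0.6)-(-5.7))*((-16)-24.2)
= 201.51

No, not collinear


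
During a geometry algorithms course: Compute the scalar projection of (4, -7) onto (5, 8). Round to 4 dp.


u.v = -36, |v| = sqrt(89) = 9.434
Scalar projection = u.v / |v| = -36 / sqrt(89) = -3.816

-3.816


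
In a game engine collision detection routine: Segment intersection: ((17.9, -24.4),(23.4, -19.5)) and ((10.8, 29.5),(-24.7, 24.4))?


Cross products: d1=1949.66, d2=1803.76, d3=331.24, d4=477.14
d1*d2 < 0 and d3*d4 < 0? no

No, they don't intersect


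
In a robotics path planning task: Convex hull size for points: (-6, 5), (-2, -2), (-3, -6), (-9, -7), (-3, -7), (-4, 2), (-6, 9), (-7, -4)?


Convex hull vertices (CCW): (-9, -7), (-3, -7), (-2, -2), (-6, 9)
Count = 4

4


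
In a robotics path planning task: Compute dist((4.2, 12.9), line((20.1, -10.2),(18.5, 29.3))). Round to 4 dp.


|cross product| = 591.09
|line direction| = sqrt(1562.81) = 39.5324
Distance = 591.09/sqrt(1562.81) = 14.952

14.952


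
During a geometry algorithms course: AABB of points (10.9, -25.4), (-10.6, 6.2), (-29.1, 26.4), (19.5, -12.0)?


x range: [-29.1, 19.5]
y range: [-25.4, 26.4]
Bounding box: (-29.1,-25.4) to (19.5,26.4)

(-29.1,-25.4) to (19.5,26.4)


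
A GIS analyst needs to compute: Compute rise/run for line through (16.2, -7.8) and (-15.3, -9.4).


slope = (y2-y1)/(x2-x1) = ((-9.4)-(-7.8))/((-15.3)-16.2) = (-1.6)/(-31.5) = 0.0508

0.0508


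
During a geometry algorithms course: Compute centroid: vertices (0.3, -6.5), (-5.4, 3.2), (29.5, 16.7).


Centroid = ((x_A+x_B+x_C)/3, (y_A+y_B+y_C)/3)
= ((0.3+(-5.4)+29.5)/3, ((-6.5)+3.2+16.7)/3)
= (8.1333, 4.4667)

(8.1333, 4.4667)


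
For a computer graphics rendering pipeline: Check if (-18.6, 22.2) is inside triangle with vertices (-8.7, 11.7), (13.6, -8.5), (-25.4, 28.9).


Cross products: AB x AP = 34.17, BC x BP = 6.98, CA x CP = 5.07
All same sign? yes

Yes, inside


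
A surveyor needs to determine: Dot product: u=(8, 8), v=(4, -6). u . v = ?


u . v = u_x*v_x + u_y*v_y = 8*4 + 8*(-6)
= 32 + (-48) = -16

-16


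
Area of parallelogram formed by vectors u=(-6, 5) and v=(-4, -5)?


|u x v| = |(-6)*(-5) - 5*(-4)|
= |30 - (-20)| = 50

50


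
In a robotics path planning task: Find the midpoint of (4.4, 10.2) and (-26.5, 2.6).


M = ((4.4+(-26.5))/2, (10.2+2.6)/2)
= (-11.05, 6.4)

(-11.05, 6.4)


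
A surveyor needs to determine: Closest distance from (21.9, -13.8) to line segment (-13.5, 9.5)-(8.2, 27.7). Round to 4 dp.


Project P onto AB: t = 0.429 (clamped to [0,1])
Closest point on segment: (-4.1905, 17.3079)
Distance: 40.6007

40.6007


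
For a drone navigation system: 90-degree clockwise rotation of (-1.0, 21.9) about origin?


90° CW: (x,y) -> (y, -x)
(-1,21.9) -> (21.9, 1)

(21.9, 1)


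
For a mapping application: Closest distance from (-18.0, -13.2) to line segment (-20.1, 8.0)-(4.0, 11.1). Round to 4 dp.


Project P onto AB: t = 0 (clamped to [0,1])
Closest point on segment: (-20.1, 8)
Distance: 21.3038

21.3038


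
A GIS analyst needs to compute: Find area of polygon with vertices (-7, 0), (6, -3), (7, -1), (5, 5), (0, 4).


Shoelace sum: ((-7)*(-3) - 6*0) + (6*(-1) - 7*(-3)) + (7*5 - 5*(-1)) + (5*4 - 0*5) + (0*0 - (-7)*4)
= 124
Area = |124|/2 = 62

62


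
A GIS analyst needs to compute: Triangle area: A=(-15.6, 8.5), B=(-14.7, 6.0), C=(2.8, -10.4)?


Area = |x_A(y_B-y_C) + x_B(y_C-y_A) + x_C(y_A-y_B)|/2
= |(-255.84) + 277.83 + 7|/2
= 28.99/2 = 14.495

14.495


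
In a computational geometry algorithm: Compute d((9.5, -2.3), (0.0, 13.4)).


dx=-9.5, dy=15.7
d^2 = (-9.5)^2 + 15.7^2 = 336.74
d = sqrt(336.74) = 18.3505

18.3505


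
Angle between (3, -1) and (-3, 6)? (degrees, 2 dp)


u.v = -15, |u| = sqrt(10) = 3.1623, |v| = sqrt(45) = 6.7082
cos(theta) = u.v/(|u||v|) = -15/sqrt(450) = -0.707107
theta = acos(-0.707107) = 135 degrees

135 degrees


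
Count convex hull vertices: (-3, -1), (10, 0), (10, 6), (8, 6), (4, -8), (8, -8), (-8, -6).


Convex hull vertices (CCW): (-8, -6), (4, -8), (8, -8), (10, 0), (10, 6), (8, 6), (-3, -1)
Count = 7

7


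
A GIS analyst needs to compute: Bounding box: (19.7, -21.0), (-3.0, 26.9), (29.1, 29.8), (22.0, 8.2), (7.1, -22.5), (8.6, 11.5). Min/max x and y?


x range: [-3, 29.1]
y range: [-22.5, 29.8]
Bounding box: (-3,-22.5) to (29.1,29.8)

(-3,-22.5) to (29.1,29.8)


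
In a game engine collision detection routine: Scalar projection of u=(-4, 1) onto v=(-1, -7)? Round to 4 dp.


u.v = -3, |v| = sqrt(50) = 7.0711
Scalar projection = u.v / |v| = -3 / sqrt(50) = -0.4243

-0.4243


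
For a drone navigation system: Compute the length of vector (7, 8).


|u| = sqrt(7^2 + 8^2) = sqrt(113) = 10.6301

10.6301


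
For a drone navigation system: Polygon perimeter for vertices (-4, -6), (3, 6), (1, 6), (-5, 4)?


Sides: (-4, -6)->(3, 6): sqrt(193) = 13.892444, (3, 6)->(1, 6): sqrt(4) = 2, (1, 6)->(-5, 4): sqrt(40) = 6.324555, (-5, 4)->(-4, -6): sqrt(101) = 10.049876
Sum = 32.266875
Perimeter = 32.2669

32.2669


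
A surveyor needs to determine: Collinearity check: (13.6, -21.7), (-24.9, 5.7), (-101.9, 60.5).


Cross product: ((-24.9)-13.6)*(60.5-(-21.7)) - (5.7-(-21.7))*((-101.9)-13.6)
= 0

Yes, collinear


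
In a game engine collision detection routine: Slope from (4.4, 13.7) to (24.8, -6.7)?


slope = (y2-y1)/(x2-x1) = ((-6.7)-13.7)/(24.8-4.4) = (-20.4)/20.4 = -1

-1


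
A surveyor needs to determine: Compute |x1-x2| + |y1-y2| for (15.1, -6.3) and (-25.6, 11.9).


|15.1-(-25.6)| + |(-6.3)-11.9| = 40.7 + 18.2 = 58.9

58.9


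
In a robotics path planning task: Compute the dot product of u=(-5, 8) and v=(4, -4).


u . v = u_x*v_x + u_y*v_y = (-5)*4 + 8*(-4)
= (-20) + (-32) = -52

-52


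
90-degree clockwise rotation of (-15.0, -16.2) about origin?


90° CW: (x,y) -> (y, -x)
(-15,-16.2) -> (-16.2, 15)

(-16.2, 15)


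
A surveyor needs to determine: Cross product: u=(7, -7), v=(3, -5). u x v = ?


u x v = u_x*v_y - u_y*v_x = 7*(-5) - (-7)*3
= (-35) - (-21) = -14

-14


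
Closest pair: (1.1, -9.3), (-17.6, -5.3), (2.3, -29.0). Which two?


d(P0,P1) = 19.123, d(P0,P2) = 19.7365, d(P1,P2) = 30.9467
Closest: P0 and P1

Closest pair: (1.1, -9.3) and (-17.6, -5.3), distance = 19.123


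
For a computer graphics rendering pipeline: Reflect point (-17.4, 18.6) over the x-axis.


Reflection over x-axis: (x,y) -> (x,-y)
(-17.4, 18.6) -> (-17.4, -18.6)

(-17.4, -18.6)


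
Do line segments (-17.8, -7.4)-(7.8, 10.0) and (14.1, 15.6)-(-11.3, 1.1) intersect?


Cross products: d1=121.65, d2=50.89, d3=33.74, d4=104.5
d1*d2 < 0 and d3*d4 < 0? no

No, they don't intersect


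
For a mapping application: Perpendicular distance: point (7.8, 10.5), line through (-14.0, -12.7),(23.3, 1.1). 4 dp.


|cross product| = 564.52
|line direction| = sqrt(1581.73) = 39.771
Distance = 564.52/sqrt(1581.73) = 14.1943

14.1943


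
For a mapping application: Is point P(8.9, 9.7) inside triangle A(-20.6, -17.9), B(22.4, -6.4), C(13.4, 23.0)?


Cross products: AB x AP = 847.55, BC x BP = 252, CA x CP = 268.15
All same sign? yes

Yes, inside


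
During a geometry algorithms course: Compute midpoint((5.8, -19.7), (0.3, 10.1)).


M = ((5.8+0.3)/2, ((-19.7)+10.1)/2)
= (3.05, -4.8)

(3.05, -4.8)


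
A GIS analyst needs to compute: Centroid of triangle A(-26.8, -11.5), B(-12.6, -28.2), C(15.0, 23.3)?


Centroid = ((x_A+x_B+x_C)/3, (y_A+y_B+y_C)/3)
= (((-26.8)+(-12.6)+15)/3, ((-11.5)+(-28.2)+23.3)/3)
= (-8.1333, -5.4667)

(-8.1333, -5.4667)


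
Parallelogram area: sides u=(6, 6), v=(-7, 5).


|u x v| = |6*5 - 6*(-7)|
= |30 - (-42)| = 72

72


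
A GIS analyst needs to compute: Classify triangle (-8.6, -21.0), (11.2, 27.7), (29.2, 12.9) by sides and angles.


Side lengths squared: AB^2=2763.73, BC^2=543.04, CA^2=2578.05
Sorted: [543.04, 2578.05, 2763.73]
By sides: Scalene, By angles: Acute

Scalene, Acute


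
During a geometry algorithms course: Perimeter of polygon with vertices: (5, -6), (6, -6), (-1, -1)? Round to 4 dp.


Sides: (5, -6)->(6, -6): sqrt(1) = 1, (6, -6)->(-1, -1): sqrt(74) = 8.602325, (-1, -1)->(5, -6): sqrt(61) = 7.81025
Sum = 17.412575
Perimeter = 17.4126

17.4126


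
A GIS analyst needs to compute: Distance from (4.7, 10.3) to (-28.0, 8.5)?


dx=-32.7, dy=-1.8
d^2 = (-32.7)^2 + (-1.8)^2 = 1072.53
d = sqrt(1072.53) = 32.7495

32.7495


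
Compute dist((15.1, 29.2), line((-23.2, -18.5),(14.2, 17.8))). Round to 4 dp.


|cross product| = 393.69
|line direction| = sqrt(2716.45) = 52.1196
Distance = 393.69/sqrt(2716.45) = 7.5536

7.5536


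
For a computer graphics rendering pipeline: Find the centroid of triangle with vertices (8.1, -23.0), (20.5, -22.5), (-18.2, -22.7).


Centroid = ((x_A+x_B+x_C)/3, (y_A+y_B+y_C)/3)
= ((8.1+20.5+(-18.2))/3, ((-23)+(-22.5)+(-22.7))/3)
= (3.4667, -22.7333)

(3.4667, -22.7333)


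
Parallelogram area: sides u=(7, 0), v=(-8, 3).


|u x v| = |7*3 - 0*(-8)|
= |21 - 0| = 21

21


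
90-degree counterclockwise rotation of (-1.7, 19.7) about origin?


90° CCW: (x,y) -> (-y, x)
(-1.7,19.7) -> (-19.7, -1.7)

(-19.7, -1.7)


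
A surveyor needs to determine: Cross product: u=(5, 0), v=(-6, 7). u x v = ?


u x v = u_x*v_y - u_y*v_x = 5*7 - 0*(-6)
= 35 - 0 = 35

35


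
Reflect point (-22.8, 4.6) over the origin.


Reflection over origin: (x,y) -> (-x,-y)
(-22.8, 4.6) -> (22.8, -4.6)

(22.8, -4.6)


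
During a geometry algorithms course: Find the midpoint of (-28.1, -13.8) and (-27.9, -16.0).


M = (((-28.1)+(-27.9))/2, ((-13.8)+(-16))/2)
= (-28, -14.9)

(-28, -14.9)


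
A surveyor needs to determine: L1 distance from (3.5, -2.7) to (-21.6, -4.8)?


|3.5-(-21.6)| + |(-2.7)-(-4.8)| = 25.1 + 2.1 = 27.2

27.2


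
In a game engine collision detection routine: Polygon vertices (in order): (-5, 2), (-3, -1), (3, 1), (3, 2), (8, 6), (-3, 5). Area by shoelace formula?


Shoelace sum: ((-5)*(-1) - (-3)*2) + ((-3)*1 - 3*(-1)) + (3*2 - 3*1) + (3*6 - 8*2) + (8*5 - (-3)*6) + ((-3)*2 - (-5)*5)
= 93
Area = |93|/2 = 46.5

46.5


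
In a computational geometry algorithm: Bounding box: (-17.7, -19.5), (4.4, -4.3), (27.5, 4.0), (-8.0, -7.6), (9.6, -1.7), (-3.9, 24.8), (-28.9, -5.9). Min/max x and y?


x range: [-28.9, 27.5]
y range: [-19.5, 24.8]
Bounding box: (-28.9,-19.5) to (27.5,24.8)

(-28.9,-19.5) to (27.5,24.8)


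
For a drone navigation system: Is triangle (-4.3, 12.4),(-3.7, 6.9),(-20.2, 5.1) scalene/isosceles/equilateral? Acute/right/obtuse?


Side lengths squared: AB^2=30.61, BC^2=275.49, CA^2=306.1
Sorted: [30.61, 275.49, 306.1]
By sides: Scalene, By angles: Right

Scalene, Right


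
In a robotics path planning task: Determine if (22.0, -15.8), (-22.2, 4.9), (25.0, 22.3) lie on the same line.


Cross product: ((-22.2)-22)*(22.3-(-15.8)) - (4.9-(-15.8))*(25-22)
= -1746.12

No, not collinear


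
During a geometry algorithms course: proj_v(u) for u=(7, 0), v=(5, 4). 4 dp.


u.v = 35, |v| = sqrt(41) = 6.4031
Scalar projection = u.v / |v| = 35 / sqrt(41) = 5.4661

5.4661


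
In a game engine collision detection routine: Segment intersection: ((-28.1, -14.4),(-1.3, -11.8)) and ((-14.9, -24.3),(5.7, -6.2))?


Cross products: d1=442.86, d2=11.34, d3=-299.64, d4=131.88
d1*d2 < 0 and d3*d4 < 0? no

No, they don't intersect


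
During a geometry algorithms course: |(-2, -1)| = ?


|u| = sqrt((-2)^2 + (-1)^2) = sqrt(5) = 2.2361

2.2361


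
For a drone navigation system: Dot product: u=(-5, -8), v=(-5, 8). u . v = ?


u . v = u_x*v_x + u_y*v_y = (-5)*(-5) + (-8)*8
= 25 + (-64) = -39

-39


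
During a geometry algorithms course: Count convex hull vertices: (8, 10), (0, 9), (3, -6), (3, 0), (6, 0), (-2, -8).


Convex hull vertices (CCW): (-2, -8), (3, -6), (6, 0), (8, 10), (0, 9)
Count = 5

5


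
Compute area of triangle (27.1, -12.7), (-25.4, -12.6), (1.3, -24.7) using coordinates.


Area = |x_A(y_B-y_C) + x_B(y_C-y_A) + x_C(y_A-y_B)|/2
= |327.91 + 304.8 + (-0.13)|/2
= 632.58/2 = 316.29

316.29


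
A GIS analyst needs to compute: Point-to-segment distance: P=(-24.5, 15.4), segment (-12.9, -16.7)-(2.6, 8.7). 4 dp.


Project P onto AB: t = 0.7178 (clamped to [0,1])
Closest point on segment: (-1.7742, 1.5319)
Distance: 26.623

26.623


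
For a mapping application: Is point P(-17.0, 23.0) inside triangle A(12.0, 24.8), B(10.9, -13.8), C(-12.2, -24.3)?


Cross products: AB x AP = -1117.42, BC x BP = -1143.03, CA x CP = 1380.34
All same sign? no

No, outside


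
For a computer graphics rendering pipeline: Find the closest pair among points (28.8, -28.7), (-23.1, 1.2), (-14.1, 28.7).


d(P0,P1) = 59.8967, d(P0,P2) = 71.6601, d(P1,P2) = 28.9353
Closest: P1 and P2

Closest pair: (-23.1, 1.2) and (-14.1, 28.7), distance = 28.9353


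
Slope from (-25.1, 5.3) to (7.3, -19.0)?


slope = (y2-y1)/(x2-x1) = ((-19)-5.3)/(7.3-(-25.1)) = (-24.3)/32.4 = -0.75

-0.75


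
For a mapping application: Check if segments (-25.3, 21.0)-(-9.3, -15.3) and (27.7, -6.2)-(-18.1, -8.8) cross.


Cross products: d1=-1383.56, d2=320.58, d3=1488.7, d4=-215.44
d1*d2 < 0 and d3*d4 < 0? yes

Yes, they intersect


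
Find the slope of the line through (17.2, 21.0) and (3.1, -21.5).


slope = (y2-y1)/(x2-x1) = ((-21.5)-21)/(3.1-17.2) = (-42.5)/(-14.1) = 3.0142

3.0142


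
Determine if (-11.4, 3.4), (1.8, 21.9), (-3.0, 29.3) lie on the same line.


Cross product: (1.8-(-11.4))*(29.3-3.4) - (21.9-3.4)*((-3)-(-11.4))
= 186.48

No, not collinear


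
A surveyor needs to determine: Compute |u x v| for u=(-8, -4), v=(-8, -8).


|u x v| = |(-8)*(-8) - (-4)*(-8)|
= |64 - 32| = 32

32


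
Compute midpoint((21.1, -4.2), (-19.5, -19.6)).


M = ((21.1+(-19.5))/2, ((-4.2)+(-19.6))/2)
= (0.8, -11.9)

(0.8, -11.9)


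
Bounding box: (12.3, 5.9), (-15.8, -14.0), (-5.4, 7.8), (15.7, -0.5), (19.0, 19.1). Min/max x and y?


x range: [-15.8, 19]
y range: [-14, 19.1]
Bounding box: (-15.8,-14) to (19,19.1)

(-15.8,-14) to (19,19.1)


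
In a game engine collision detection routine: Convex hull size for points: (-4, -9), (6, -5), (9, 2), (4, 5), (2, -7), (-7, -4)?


Convex hull vertices (CCW): (-7, -4), (-4, -9), (2, -7), (6, -5), (9, 2), (4, 5)
Count = 6

6


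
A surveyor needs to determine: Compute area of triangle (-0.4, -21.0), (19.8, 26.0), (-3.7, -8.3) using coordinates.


Area = |x_A(y_B-y_C) + x_B(y_C-y_A) + x_C(y_A-y_B)|/2
= |(-13.72) + 251.46 + 173.9|/2
= 411.64/2 = 205.82

205.82


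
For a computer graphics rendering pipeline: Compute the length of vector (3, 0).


|u| = sqrt(3^2 + 0^2) = sqrt(9) = 3

3


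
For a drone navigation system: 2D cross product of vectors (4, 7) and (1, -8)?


u x v = u_x*v_y - u_y*v_x = 4*(-8) - 7*1
= (-32) - 7 = -39

-39


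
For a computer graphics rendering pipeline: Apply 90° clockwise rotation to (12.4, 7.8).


90° CW: (x,y) -> (y, -x)
(12.4,7.8) -> (7.8, -12.4)

(7.8, -12.4)


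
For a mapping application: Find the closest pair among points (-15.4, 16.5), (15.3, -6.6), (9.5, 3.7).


d(P0,P1) = 38.42, d(P0,P2) = 27.9973, d(P1,P2) = 11.8207
Closest: P1 and P2

Closest pair: (15.3, -6.6) and (9.5, 3.7), distance = 11.8207


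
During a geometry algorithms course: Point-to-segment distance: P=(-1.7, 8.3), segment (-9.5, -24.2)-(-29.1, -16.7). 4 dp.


Project P onto AB: t = 0.2063 (clamped to [0,1])
Closest point on segment: (-13.5441, -22.6525)
Distance: 33.1412

33.1412


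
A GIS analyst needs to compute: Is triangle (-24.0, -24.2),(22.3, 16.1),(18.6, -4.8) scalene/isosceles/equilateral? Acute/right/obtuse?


Side lengths squared: AB^2=3767.78, BC^2=450.5, CA^2=2191.12
Sorted: [450.5, 2191.12, 3767.78]
By sides: Scalene, By angles: Obtuse

Scalene, Obtuse
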